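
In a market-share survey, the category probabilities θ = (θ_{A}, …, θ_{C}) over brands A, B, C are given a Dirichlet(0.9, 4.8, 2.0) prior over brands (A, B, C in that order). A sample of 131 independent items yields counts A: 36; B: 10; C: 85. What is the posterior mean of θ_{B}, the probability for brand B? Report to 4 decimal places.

The Dirichlet prior is conjugate to the Multinomial likelihood: each posterior αⱼ = prior αⱼ + observed count nⱼ.
Posterior concentration: (36.9, 14.8, 87.0), total = 138.7.
E[θ_{B}|data] = α_{B}/Σα = 14.8/138.7 = 0.1067.

0.1067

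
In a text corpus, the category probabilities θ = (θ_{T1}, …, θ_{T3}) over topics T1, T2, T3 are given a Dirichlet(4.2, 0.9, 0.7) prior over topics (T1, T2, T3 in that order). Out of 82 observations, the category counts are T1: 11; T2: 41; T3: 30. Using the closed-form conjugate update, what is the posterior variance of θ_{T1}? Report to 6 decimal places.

0.001612

The Dirichlet prior is conjugate to the Multinomial likelihood: each posterior αⱼ = prior αⱼ + observed count nⱼ.
Posterior concentration: (15.2, 41.9, 30.7), total = 87.8.
Var[θ_j] = α_j(Σα−α_j)/((Σα)²(Σα+1)) = 15.2·72.6/(87.8²·88.8) = 0.001612.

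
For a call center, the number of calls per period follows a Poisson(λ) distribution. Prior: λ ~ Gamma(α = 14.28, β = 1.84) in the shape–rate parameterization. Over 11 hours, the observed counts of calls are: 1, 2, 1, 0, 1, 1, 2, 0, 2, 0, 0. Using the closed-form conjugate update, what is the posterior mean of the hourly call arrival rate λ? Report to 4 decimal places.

With a Gamma(shape α, rate β) prior, the Poisson likelihood is conjugate: the posterior is Gamma(α + ΣXᵢ, β + n).
Sum of counts S = 10 over n = 11 hours.
Posterior: Gamma(α+S, β+n) = Gamma(14.28+10, 1.84+11) = Gamma(24.28, 12.84).
Posterior mean = α/β = 24.28/12.84 = 1.8910.

1.8910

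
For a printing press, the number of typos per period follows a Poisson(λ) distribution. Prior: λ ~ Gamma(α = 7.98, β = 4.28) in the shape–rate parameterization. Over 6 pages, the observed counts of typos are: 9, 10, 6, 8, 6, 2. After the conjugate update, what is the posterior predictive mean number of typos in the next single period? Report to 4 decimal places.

4.7646

With a Gamma(shape α, rate β) prior, the Poisson likelihood is conjugate: the posterior is Gamma(α + ΣXᵢ, β + n).
Sum of counts S = 41 over n = 6 pages.
Posterior: Gamma(α+S, β+n) = Gamma(7.98+41, 4.28+6) = Gamma(48.98, 10.28).
The predictive distribution for one future period is NegBinom with mean α/β = 4.7646.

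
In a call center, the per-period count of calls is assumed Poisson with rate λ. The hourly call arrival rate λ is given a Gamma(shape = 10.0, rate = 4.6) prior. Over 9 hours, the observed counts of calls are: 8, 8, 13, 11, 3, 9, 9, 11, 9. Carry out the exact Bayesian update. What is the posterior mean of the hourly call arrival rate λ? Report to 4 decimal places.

6.6912

With a Gamma(shape α, rate β) prior, the Poisson likelihood is conjugate: the posterior is Gamma(α + ΣXᵢ, β + n).
Sum of counts S = 81 over n = 9 hours.
Posterior: Gamma(α+S, β+n) = Gamma(10.0+81, 4.6+9) = Gamma(91.0, 13.6).
Posterior mean = α/β = 91.0/13.6 = 6.6912.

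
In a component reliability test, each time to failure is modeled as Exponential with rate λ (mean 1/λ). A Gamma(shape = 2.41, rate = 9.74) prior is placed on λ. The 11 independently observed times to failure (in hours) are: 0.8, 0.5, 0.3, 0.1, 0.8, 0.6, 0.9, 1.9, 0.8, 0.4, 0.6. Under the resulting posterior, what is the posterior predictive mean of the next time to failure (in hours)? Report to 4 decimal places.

1.4053

With a Gamma(shape α, rate β) prior on the exponential rate λ, the posterior after n observations with total T = Σxᵢ is Gamma(α+n, β+T).
Sum of observations T = 7.7 hours; n = 11.
Posterior: Gamma(2.41+11, 9.74+7.7) = Gamma(13.41, 17.44).
The predictive distribution for the next observation is Lomax; its mean is β/(α−1) = 17.44/12.41 = 1.4053.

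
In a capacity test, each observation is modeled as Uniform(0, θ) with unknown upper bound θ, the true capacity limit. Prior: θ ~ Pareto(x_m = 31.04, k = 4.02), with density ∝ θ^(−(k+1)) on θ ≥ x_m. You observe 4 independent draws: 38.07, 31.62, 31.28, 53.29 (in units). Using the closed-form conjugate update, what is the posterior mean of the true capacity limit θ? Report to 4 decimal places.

A Pareto(scale x_m, shape k) prior on the upper bound θ of Uniform(0, θ) is conjugate: posterior is Pareto(max(x_m, max xᵢ), k + n).
Sample maximum = 53.29; prior scale x_m = 31.04 → posterior scale = max = 53.29.
Posterior shape = 4.02 + 4 = 8.02.
E[θ|data] = k·x_m/(k−1) = 8.02·53.29/7.02 = 60.8812.

60.8812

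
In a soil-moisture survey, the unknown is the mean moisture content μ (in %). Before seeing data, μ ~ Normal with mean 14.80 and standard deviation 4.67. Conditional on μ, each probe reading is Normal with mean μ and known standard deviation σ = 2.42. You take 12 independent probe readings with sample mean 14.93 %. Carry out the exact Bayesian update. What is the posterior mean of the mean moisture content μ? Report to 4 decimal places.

For Normal data with known variance σ², a Normal(μ₀, σ₀²) prior on μ is conjugate. Posterior precision = 1/σ₀² + n/σ²; posterior mean is the precision-weighted average of μ₀ and x̄.
n·x̄ = 12·14.93 = 179.16.
σ₀² = 4.67² = 21.8089, σ² = 2.42² = 5.8564; σ² + n·σ₀² = 5.8564 + 12·21.8089 = 267.5632.
Posterior mean = (μ₀/σ₀² + n·x̄/σ²)/(1/σ₀² + n/σ²) = (σ²·μ₀ + σ₀²·n·x̄)/(σ² + n·σ₀²) = (5.8564·14.80 + 21.8089·179.16)/267.5632 = 3993.957244/267.5632 = 14.9272.

14.9272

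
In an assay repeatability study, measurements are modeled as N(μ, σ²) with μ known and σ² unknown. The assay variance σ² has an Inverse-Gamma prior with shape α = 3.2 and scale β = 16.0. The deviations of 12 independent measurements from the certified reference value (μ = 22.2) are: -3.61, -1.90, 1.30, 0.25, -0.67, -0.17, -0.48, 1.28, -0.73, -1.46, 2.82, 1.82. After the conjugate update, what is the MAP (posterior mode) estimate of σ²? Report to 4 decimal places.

With known mean μ and an Inverse-Gamma(α, β) prior on σ², the Normal likelihood is conjugate: posterior is Inv-Gamma(α + n/2, β + Σ(xᵢ−μ)²/2).
Σ(xᵢ−μ)² = (-3.61)² + (-1.90)² + (1.30)² + (0.25)² + (-0.67)² + (-0.17)² + (-0.48)² + (1.28)² + (-0.73)² + (-1.46)² + (2.82)² + (1.82)² = 34.6705.
Posterior: Inv-Gamma(3.2 + 12/2, 16.0 + 34.6705/2) = Inv-Gamma(9.20, 33.33525).
Mode = β/(α+1) = 33.33525/10.20 = 3.2682.

3.2682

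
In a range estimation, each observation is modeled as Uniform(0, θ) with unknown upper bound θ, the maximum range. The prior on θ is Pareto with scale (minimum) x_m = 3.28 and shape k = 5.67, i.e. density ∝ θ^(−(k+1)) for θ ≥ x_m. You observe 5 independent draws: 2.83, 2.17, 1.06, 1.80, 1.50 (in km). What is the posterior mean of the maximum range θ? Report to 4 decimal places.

A Pareto(scale x_m, shape k) prior on the upper bound θ of Uniform(0, θ) is conjugate: posterior is Pareto(max(x_m, max xᵢ), k + n).
Sample maximum = 2.83; prior scale x_m = 3.28 → posterior scale = max = 3.28.
Posterior shape = 5.67 + 5 = 10.67.
E[θ|data] = k·x_m/(k−1) = 10.67·3.28/9.67 = 3.6192.

3.6192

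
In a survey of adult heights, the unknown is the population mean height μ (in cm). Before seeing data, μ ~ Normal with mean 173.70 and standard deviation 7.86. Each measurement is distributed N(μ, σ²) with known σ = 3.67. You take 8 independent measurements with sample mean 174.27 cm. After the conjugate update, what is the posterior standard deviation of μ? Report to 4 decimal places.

For Normal data with known variance σ², a Normal(μ₀, σ₀²) prior on μ is conjugate. Posterior precision = 1/σ₀² + n/σ²; posterior mean is the precision-weighted average of μ₀ and x̄.
σ₀² = 7.86² = 61.7796, σ² = 3.67² = 13.4689; σ² + n·σ₀² = 13.4689 + 8·61.7796 = 507.7057.
Posterior precision = 1/σ₀² + n/σ² = 1/61.7796 + 8/13.4689 = (σ² + n·σ₀²)/(σ₀²σ²) = 507.7057/(61.7796·13.4689); posterior variance σₙ² = σ₀²σ²/(σ² + n·σ₀²) = 61.7796·13.4689/507.7057 = 1.638948.
Posterior SD = √σₙ² = √(61.7796·13.4689/507.7057) = 1.2802.

1.2802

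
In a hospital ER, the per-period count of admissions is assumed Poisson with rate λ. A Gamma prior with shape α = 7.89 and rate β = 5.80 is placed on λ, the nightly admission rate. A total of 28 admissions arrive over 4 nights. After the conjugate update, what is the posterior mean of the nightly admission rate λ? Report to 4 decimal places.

With a Gamma(shape α, rate β) prior, the Poisson likelihood is conjugate: the posterior is Gamma(α + ΣXᵢ, β + n).
Posterior: Gamma(α+S, β+n) = Gamma(7.89+28, 5.80+4) = Gamma(35.89, 9.80).
Posterior mean = α/β = 35.89/9.80 = 3.6622.

3.6622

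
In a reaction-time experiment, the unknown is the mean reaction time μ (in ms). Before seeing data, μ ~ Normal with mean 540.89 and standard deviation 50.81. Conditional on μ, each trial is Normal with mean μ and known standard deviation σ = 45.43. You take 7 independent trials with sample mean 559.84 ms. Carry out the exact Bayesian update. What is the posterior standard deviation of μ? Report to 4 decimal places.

For Normal data with known variance σ², a Normal(μ₀, σ₀²) prior on μ is conjugate. Posterior precision = 1/σ₀² + n/σ²; posterior mean is the precision-weighted average of μ₀ and x̄.
σ₀² = 50.81² = 2581.6561, σ² = 45.43² = 2063.8849; σ² + n·σ₀² = 2063.8849 + 7·2581.6561 = 20135.4776.
Posterior precision = 1/σ₀² + n/σ² = 1/2581.6561 + 7/2063.8849 = (σ² + n·σ₀²)/(σ₀²σ²) = 20135.4776/(2581.6561·2063.8849); posterior variance σₙ² = σ₀²σ²/(σ² + n·σ₀²) = 2581.6561·2063.8849/20135.4776 = 264.619551.
Posterior SD = √σₙ² = √(2581.6561·2063.8849/20135.4776) = 16.2671.

16.2671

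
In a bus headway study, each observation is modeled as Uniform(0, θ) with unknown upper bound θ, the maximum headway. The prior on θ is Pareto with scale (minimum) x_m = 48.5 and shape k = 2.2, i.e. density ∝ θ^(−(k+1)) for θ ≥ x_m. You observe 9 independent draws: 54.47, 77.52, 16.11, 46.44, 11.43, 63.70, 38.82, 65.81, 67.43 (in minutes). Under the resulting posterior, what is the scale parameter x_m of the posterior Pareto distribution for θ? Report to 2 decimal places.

A Pareto(scale x_m, shape k) prior on the upper bound θ of Uniform(0, θ) is conjugate: posterior is Pareto(max(x_m, max xᵢ), k + n).
Sample maximum = 77.52; prior scale x_m = 48.5 → posterior scale = max = 77.52.
Posterior shape = 2.2 + 9 = 11.2.
Posterior scale x_m = 77.52.

77.52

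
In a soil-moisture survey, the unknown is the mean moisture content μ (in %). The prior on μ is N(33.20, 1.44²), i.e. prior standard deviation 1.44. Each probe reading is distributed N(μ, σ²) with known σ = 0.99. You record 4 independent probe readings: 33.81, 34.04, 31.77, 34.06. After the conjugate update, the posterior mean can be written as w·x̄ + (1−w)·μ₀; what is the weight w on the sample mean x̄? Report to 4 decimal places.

0.8943

For Normal data with known variance σ², a Normal(μ₀, σ₀²) prior on μ is conjugate. Posterior precision = 1/σ₀² + n/σ²; posterior mean is the precision-weighted average of μ₀ and x̄.
σ₀² = 1.44² = 2.0736, σ² = 0.99² = 0.9801. Prior precision 1/σ₀² = 1/2.0736; data precision n/σ² = 4/0.9801.
w = (n/σ²)/(1/σ₀² + n/σ²) = n·σ₀²/(σ² + n·σ₀²) = 4·2.0736/(0.9801 + 4·2.0736) = 8.2944/9.2745 = 0.8943.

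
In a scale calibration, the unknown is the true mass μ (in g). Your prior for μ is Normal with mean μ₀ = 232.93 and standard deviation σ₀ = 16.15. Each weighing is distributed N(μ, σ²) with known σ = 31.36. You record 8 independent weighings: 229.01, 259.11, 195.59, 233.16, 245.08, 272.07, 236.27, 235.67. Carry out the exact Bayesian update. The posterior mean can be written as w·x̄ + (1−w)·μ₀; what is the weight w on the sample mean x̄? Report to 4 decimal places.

0.6797

For Normal data with known variance σ², a Normal(μ₀, σ₀²) prior on μ is conjugate. Posterior precision = 1/σ₀² + n/σ²; posterior mean is the precision-weighted average of μ₀ and x̄.
σ₀² = 16.15² = 260.8225, σ² = 31.36² = 983.4496. Prior precision 1/σ₀² = 1/260.8225; data precision n/σ² = 8/983.4496.
w = (n/σ²)/(1/σ₀² + n/σ²) = n·σ₀²/(σ² + n·σ₀²) = 8·260.8225/(983.4496 + 8·260.8225) = 2086.58/3070.0296 = 0.6797.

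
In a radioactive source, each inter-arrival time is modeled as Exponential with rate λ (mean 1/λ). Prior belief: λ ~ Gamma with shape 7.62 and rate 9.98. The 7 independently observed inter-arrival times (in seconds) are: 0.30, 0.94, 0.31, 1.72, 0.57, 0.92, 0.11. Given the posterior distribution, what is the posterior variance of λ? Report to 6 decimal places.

With a Gamma(shape α, rate β) prior on the exponential rate λ, the posterior after n observations with total T = Σxᵢ is Gamma(α+n, β+T).
Sum of observations T = 4.87 seconds; n = 7.
Posterior: Gamma(7.62+7, 9.98+4.87) = Gamma(14.62, 14.85).
Var = α/β² = 0.066297.

0.066297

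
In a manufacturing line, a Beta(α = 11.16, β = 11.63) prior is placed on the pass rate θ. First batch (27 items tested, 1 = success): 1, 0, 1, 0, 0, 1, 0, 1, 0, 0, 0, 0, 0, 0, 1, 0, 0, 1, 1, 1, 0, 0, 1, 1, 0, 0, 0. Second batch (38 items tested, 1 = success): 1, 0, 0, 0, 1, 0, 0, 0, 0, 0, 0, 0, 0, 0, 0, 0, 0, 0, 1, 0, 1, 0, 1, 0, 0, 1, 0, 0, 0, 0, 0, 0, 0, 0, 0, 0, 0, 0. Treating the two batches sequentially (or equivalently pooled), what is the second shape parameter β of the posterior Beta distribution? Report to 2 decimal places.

The Beta prior is conjugate to a Binomial/Bernoulli likelihood; the update adds successes to α and failures to β.
After batch 1: Beta(11.16+10, 11.63+17) = Beta(21.16, 28.63).
After batch 2: Beta(21.16+6, 28.63+32) = Beta(27.16, 60.63).
Posterior β = 60.63.

60.63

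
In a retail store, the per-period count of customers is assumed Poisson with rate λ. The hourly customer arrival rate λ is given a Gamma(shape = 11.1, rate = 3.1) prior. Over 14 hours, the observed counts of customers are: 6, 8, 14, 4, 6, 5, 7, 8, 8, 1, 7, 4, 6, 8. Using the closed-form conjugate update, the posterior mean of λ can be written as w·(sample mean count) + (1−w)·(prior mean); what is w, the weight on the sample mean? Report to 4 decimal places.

With a Gamma(shape α, rate β) prior, the Poisson likelihood is conjugate: the posterior is Gamma(α + ΣXᵢ, β + n).
Posterior mean = (α₀+S)/(β₀+n) = [n/(β₀+n)]·(S/n) + [β₀/(β₀+n)]·(α₀/β₀), so only n and β₀ enter the weight.
Weight on data w = n/(β₀+n) = 14/(3.1+14) = 14/17.1 = 0.8187.

0.8187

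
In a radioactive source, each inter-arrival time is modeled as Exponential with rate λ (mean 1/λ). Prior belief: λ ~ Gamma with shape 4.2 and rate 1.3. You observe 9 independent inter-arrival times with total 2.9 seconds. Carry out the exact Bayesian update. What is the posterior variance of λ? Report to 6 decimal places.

0.748299

With a Gamma(shape α, rate β) prior on the exponential rate λ, the posterior after n observations with total T = Σxᵢ is Gamma(α+n, β+T).
Posterior: Gamma(4.2+9, 1.3+2.9) = Gamma(13.2, 4.2).
Var = α/β² = 0.748299.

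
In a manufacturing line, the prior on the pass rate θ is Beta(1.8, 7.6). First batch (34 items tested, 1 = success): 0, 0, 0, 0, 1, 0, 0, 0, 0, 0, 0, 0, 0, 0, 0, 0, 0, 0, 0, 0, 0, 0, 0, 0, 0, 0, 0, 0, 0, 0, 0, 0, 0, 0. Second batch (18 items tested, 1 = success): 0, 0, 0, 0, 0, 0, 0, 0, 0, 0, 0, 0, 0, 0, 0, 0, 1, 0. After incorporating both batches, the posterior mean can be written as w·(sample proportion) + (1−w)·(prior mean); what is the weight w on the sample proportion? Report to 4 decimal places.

The Beta prior is conjugate to a Binomial/Bernoulli likelihood; the update adds successes to α and failures to β.
Total number of items tested: n = 34 + 18 = 52.
Posterior mean = (α₀+k)/(α₀+β₀+n) = [n/(α₀+β₀+n)]·(k/n) + [(α₀+β₀)/(α₀+β₀+n)]·α₀/(α₀+β₀), so only n and the prior enter the weight.
The weight on the data is w = n/(α₀+β₀+n) = 52/(1.8+7.6+52) = 52/61.4 = 0.8469.

0.8469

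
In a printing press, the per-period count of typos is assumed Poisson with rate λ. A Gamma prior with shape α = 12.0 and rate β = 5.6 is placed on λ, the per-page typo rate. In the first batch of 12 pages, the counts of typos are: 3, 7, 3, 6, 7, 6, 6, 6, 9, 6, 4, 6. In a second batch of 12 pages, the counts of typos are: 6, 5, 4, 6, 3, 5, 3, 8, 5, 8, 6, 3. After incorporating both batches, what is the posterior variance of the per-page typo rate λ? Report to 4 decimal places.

With a Gamma(shape α, rate β) prior, the Poisson likelihood is conjugate: the posterior is Gamma(α + ΣXᵢ, β + n).
Batch 1: sum of counts S = 69 over n = 12 pages.
After batch 1: Gamma(α+S, β+n) = Gamma(12.0+69, 5.6+12) = Gamma(81.0, 17.6).
Batch 2: sum of counts S = 62 over n = 12 pages.
After batch 2: Gamma(α+S, β+n) = Gamma(81.0+62, 17.6+12) = Gamma(143.0, 29.6).
Var = α/β² = 143.0/29.6² = 0.1632.

0.1632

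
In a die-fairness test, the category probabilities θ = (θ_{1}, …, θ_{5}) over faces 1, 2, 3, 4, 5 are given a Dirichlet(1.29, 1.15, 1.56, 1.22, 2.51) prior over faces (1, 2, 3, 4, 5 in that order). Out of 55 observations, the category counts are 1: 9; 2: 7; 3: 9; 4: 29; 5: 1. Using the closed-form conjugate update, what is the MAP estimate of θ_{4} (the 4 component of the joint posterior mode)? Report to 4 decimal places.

0.5061

The Dirichlet prior is conjugate to the Multinomial likelihood: each posterior αⱼ = prior αⱼ + observed count nⱼ.
Posterior concentration: (10.29, 8.15, 10.56, 30.22, 3.51), total = 62.73.
Joint mode component: (α_{4}−1)/(Σα−K) = 29.22/57.73 = 0.5061.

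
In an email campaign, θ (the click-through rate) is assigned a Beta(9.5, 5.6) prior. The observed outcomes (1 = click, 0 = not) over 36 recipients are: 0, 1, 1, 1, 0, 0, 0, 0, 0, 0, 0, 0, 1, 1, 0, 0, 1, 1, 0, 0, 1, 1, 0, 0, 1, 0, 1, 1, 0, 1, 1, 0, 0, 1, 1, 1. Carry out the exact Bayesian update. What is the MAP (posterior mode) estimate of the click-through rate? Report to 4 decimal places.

The Beta prior is conjugate to a Binomial/Bernoulli likelihood; the update adds successes to α and failures to β.
Posterior: Beta(α+k, β+n−k) = Beta(9.5+17, 5.6+19) = Beta(26.5, 24.6).
Mode of Beta(a,b) for a,b>1 is (a−1)/(a+b−2) = 25.5/49.1 = 0.5193.

0.5193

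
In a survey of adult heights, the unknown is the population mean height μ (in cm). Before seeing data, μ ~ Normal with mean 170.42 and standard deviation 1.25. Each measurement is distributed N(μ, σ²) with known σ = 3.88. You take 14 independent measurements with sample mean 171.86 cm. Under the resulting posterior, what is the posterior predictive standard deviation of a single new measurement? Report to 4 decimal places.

For Normal data with known variance σ², a Normal(μ₀, σ₀²) prior on μ is conjugate. Posterior precision = 1/σ₀² + n/σ²; posterior mean is the precision-weighted average of μ₀ and x̄.
σ₀² = 1.25² = 1.5625, σ² = 3.88² = 15.0544; σ² + n·σ₀² = 15.0544 + 14·1.5625 = 36.9294.
Posterior precision = 1/σ₀² + n/σ² = 1/1.5625 + 14/15.0544 = (σ² + n·σ₀²)/(σ₀²σ²) = 36.9294/(1.5625·15.0544); posterior variance σₙ² = σ₀²σ²/(σ² + n·σ₀²) = 1.5625·15.0544/36.9294 = 0.636959.
Predictive variance for one new observation = σₙ² + σ² = 1.5625·15.0544/36.9294 + 15.0544 = σ²·(σ₀² + 36.9294)/36.9294 = 15.0544·38.4919/36.9294 = 15.691359; SD = √(15.0544·38.4919/36.9294) = 3.9612.

3.9612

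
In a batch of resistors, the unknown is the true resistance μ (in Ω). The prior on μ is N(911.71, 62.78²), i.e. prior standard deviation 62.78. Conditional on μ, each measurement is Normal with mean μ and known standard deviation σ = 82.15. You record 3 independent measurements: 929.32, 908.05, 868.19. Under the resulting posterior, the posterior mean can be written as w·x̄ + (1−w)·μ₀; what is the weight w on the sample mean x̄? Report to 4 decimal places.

0.6366

For Normal data with known variance σ², a Normal(μ₀, σ₀²) prior on μ is conjugate. Posterior precision = 1/σ₀² + n/σ²; posterior mean is the precision-weighted average of μ₀ and x̄.
σ₀² = 62.78² = 3941.3284, σ² = 82.15² = 6748.6225. Prior precision 1/σ₀² = 1/3941.3284; data precision n/σ² = 3/6748.6225.
w = (n/σ²)/(1/σ₀² + n/σ²) = n·σ₀²/(σ² + n·σ₀²) = 3·3941.3284/(6748.6225 + 3·3941.3284) = 11823.9852/18572.6077 = 0.6366.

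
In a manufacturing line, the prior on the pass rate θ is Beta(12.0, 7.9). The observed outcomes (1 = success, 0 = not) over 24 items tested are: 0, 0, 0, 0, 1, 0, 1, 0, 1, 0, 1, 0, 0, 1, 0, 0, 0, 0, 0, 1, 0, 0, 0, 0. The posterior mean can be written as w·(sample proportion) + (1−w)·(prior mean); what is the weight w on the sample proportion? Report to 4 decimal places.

The Beta prior is conjugate to a Binomial/Bernoulli likelihood; the update adds successes to α and failures to β.
Posterior mean = (α₀+k)/(α₀+β₀+n) = [n/(α₀+β₀+n)]·(k/n) + [(α₀+β₀)/(α₀+β₀+n)]·α₀/(α₀+β₀), so only n and the prior enter the weight.
The weight on the data is w = n/(α₀+β₀+n) = 24/(12.0+7.9+24) = 24/43.9 = 0.5467.

0.5467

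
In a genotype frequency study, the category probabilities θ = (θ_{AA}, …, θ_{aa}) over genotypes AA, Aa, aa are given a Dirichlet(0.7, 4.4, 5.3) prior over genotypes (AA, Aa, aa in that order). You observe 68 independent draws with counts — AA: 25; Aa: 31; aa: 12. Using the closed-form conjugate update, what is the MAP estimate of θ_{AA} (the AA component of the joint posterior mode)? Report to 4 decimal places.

The Dirichlet prior is conjugate to the Multinomial likelihood: each posterior αⱼ = prior αⱼ + observed count nⱼ.
Posterior concentration: (25.7, 35.4, 17.3), total = 78.4.
Joint mode component: (α_{AA}−1)/(Σα−K) = 24.7/75.4 = 0.3276.

0.3276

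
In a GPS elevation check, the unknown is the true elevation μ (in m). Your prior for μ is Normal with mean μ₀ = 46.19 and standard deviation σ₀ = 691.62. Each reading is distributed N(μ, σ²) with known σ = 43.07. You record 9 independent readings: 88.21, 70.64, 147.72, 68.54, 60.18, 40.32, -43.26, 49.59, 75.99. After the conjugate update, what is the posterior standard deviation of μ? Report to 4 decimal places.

For Normal data with known variance σ², a Normal(μ₀, σ₀²) prior on μ is conjugate. Posterior precision = 1/σ₀² + n/σ²; posterior mean is the precision-weighted average of μ₀ and x̄.
σ₀² = 691.62² = 478338.2244, σ² = 43.07² = 1855.0249; σ² + n·σ₀² = 1855.0249 + 9·478338.2244 = 4306899.0445.
Posterior precision = 1/σ₀² + n/σ² = 1/478338.2244 + 9/1855.0249 = (σ² + n·σ₀²)/(σ₀²σ²) = 4306899.0445/(478338.2244·1855.0249); posterior variance σₙ² = σ₀²σ²/(σ² + n·σ₀²) = 478338.2244·1855.0249/4306899.0445 = 206.025102.
Posterior SD = √σₙ² = √(478338.2244·1855.0249/4306899.0445) = 14.3536.

14.3536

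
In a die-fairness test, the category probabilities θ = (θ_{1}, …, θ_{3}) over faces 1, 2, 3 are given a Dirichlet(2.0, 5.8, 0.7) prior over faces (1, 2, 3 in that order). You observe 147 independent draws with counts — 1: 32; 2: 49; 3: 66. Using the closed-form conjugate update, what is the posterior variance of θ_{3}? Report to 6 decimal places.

The Dirichlet prior is conjugate to the Multinomial likelihood: each posterior αⱼ = prior αⱼ + observed count nⱼ.
Posterior concentration: (34.0, 54.8, 66.7), total = 155.5.
Var[θ_j] = α_j(Σα−α_j)/((Σα)²(Σα+1)) = 66.7·88.8/(155.5²·156.5) = 0.001565.

0.001565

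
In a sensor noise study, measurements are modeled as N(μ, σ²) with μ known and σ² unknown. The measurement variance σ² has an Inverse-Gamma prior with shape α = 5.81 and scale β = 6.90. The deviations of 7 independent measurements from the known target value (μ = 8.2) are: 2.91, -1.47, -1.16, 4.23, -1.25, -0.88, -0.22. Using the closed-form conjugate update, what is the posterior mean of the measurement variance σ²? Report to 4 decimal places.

With known mean μ and an Inverse-Gamma(α, β) prior on σ², the Normal likelihood is conjugate: posterior is Inv-Gamma(α + n/2, β + Σ(xᵢ−μ)²/2).
Σ(xᵢ−μ)² = (2.91)² + (-1.47)² + (-1.16)² + (4.23)² + (-1.25)² + (-0.88)² + (-0.22)² = 32.2528.
Posterior: Inv-Gamma(5.81 + 7/2, 6.90 + 32.2528/2) = Inv-Gamma(9.31, 23.02640).
E[σ²|data] = β/(α−1) = 23.02640/8.31 = 2.7709.

2.7709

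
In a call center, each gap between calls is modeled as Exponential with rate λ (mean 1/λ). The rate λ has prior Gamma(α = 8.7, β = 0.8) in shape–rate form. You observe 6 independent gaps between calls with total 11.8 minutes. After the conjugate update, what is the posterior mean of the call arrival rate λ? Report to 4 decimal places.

With a Gamma(shape α, rate β) prior on the exponential rate λ, the posterior after n observations with total T = Σxᵢ is Gamma(α+n, β+T).
Posterior: Gamma(8.7+6, 0.8+11.8) = Gamma(14.7, 12.6).
Posterior mean of λ = α/β = 14.7/12.6 = 1.1667.

1.1667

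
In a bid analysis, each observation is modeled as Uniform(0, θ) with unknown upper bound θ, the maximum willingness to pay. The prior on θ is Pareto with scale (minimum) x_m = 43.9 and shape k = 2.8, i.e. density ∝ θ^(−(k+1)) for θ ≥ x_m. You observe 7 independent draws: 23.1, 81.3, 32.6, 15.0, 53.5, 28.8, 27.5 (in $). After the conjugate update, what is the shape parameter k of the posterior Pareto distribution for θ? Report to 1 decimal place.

A Pareto(scale x_m, shape k) prior on the upper bound θ of Uniform(0, θ) is conjugate: posterior is Pareto(max(x_m, max xᵢ), k + n).
Sample maximum = 81.3; prior scale x_m = 43.9 → posterior scale = max = 81.3.
Posterior shape = 2.8 + 7 = 9.8.
Posterior shape k = 9.8.

9.8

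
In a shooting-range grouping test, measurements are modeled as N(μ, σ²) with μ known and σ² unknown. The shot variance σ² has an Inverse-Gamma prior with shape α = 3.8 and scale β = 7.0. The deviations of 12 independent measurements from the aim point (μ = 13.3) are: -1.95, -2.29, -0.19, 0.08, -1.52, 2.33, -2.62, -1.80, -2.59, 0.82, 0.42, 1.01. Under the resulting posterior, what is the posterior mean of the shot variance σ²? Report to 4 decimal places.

With known mean μ and an Inverse-Gamma(α, β) prior on σ², the Normal likelihood is conjugate: posterior is Inv-Gamma(α + n/2, β + Σ(xᵢ−μ)²/2).
Σ(xᵢ−μ)² = (-1.95)² + (-2.29)² + (-0.19)² + (0.08)² + (-1.52)² + (2.33)² + (-2.62)² + (-1.80)² + (-2.59)² + (0.82)² + (0.42)² + (1.01)² = 35.5098.
Posterior: Inv-Gamma(3.8 + 12/2, 7.0 + 35.5098/2) = Inv-Gamma(9.80, 24.75490).
E[σ²|data] = β/(α−1) = 24.75490/8.80 = 2.8131.

2.8131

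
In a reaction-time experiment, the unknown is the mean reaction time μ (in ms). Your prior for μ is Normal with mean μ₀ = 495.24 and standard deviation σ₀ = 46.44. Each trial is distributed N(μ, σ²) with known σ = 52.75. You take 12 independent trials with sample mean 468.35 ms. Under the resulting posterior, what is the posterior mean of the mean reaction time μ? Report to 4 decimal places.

470.9605

For Normal data with known variance σ², a Normal(μ₀, σ₀²) prior on μ is conjugate. Posterior precision = 1/σ₀² + n/σ²; posterior mean is the precision-weighted average of μ₀ and x̄.
n·x̄ = 12·468.35 = 5620.2.
σ₀² = 46.44² = 2156.6736, σ² = 52.75² = 2782.5625; σ² + n·σ₀² = 2782.5625 + 12·2156.6736 = 28662.6457.
Posterior mean = (μ₀/σ₀² + n·x̄/σ²)/(1/σ₀² + n/σ²) = (σ²·μ₀ + σ₀²·n·x̄)/(σ² + n·σ₀²) = (2782.5625·495.24 + 2156.6736·5620.2)/28662.6457 = 13498973.21922/28662.6457 = 470.9605.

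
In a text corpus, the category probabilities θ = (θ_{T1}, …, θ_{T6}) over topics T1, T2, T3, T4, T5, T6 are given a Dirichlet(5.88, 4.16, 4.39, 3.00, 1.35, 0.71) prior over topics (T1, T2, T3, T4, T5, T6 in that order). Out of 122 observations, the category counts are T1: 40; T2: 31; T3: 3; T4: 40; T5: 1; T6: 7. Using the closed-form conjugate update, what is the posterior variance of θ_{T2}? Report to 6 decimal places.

0.001311

The Dirichlet prior is conjugate to the Multinomial likelihood: each posterior αⱼ = prior αⱼ + observed count nⱼ.
Posterior concentration: (45.88, 35.16, 7.39, 43.00, 2.35, 7.71), total = 141.49.
Var[θ_j] = α_j(Σα−α_j)/((Σα)²(Σα+1)) = 35.16·106.33/(141.49²·142.49) = 0.001311.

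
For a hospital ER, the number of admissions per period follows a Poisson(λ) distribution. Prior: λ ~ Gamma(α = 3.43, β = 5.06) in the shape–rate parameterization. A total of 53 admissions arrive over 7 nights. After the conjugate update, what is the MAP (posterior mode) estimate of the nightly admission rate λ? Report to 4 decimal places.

4.5962

With a Gamma(shape α, rate β) prior, the Poisson likelihood is conjugate: the posterior is Gamma(α + ΣXᵢ, β + n).
Posterior: Gamma(α+S, β+n) = Gamma(3.43+53, 5.06+7) = Gamma(56.43, 12.06).
Mode of Gamma(α,β) for α≥1 is (α−1)/β = 55.43/12.06 = 4.5962.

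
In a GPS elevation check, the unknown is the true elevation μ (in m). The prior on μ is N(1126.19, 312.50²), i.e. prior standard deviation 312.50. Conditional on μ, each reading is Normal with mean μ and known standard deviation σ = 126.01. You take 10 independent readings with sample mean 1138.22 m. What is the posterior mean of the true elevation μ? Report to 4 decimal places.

1138.0275

For Normal data with known variance σ², a Normal(μ₀, σ₀²) prior on μ is conjugate. Posterior precision = 1/σ₀² + n/σ²; posterior mean is the precision-weighted average of μ₀ and x̄.
n·x̄ = 10·1138.22 = 11382.2.
σ₀² = 312.50² = 97656.25, σ² = 126.01² = 15878.5201; σ² + n·σ₀² = 15878.5201 + 10·97656.25 = 992441.0201.
Posterior mean = (μ₀/σ₀² + n·x̄/σ²)/(1/σ₀² + n/σ²) = (σ²·μ₀ + σ₀²·n·x̄)/(σ² + n·σ₀²) = (15878.5201·1126.19 + 97656.25·11382.2)/992441.0201 = 1129425199.301419/992441.0201 = 1138.0275.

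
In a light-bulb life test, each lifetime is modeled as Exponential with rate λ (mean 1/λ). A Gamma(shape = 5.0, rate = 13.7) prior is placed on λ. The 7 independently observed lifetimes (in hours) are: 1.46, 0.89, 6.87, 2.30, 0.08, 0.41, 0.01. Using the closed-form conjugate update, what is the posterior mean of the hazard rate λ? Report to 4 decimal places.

With a Gamma(shape α, rate β) prior on the exponential rate λ, the posterior after n observations with total T = Σxᵢ is Gamma(α+n, β+T).
Sum of observations T = 12.02 hours; n = 7.
Posterior: Gamma(5.0+7, 13.7+12.02) = Gamma(12.0, 25.72).
Posterior mean of λ = α/β = 12.0/25.72 = 0.4666.

0.4666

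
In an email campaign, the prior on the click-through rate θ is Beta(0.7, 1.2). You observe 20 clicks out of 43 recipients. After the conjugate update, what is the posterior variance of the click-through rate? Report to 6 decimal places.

The Beta prior is conjugate to a Binomial/Bernoulli likelihood; the update adds successes to α and failures to β.
Posterior: Beta(α+k, β+n−k) = Beta(0.7+20, 1.2+23) = Beta(20.7, 24.2).
Var = αβ/((α+β)²(α+β+1)) = 20.7·24.2/(44.9²·45.9) = 0.005414.

0.005414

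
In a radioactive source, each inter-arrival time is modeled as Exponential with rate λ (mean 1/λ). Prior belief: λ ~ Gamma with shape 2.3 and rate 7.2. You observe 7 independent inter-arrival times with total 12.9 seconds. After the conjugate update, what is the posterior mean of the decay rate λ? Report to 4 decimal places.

0.4627

With a Gamma(shape α, rate β) prior on the exponential rate λ, the posterior after n observations with total T = Σxᵢ is Gamma(α+n, β+T).
Posterior: Gamma(2.3+7, 7.2+12.9) = Gamma(9.3, 20.1).
Posterior mean of λ = α/β = 9.3/20.1 = 0.4627.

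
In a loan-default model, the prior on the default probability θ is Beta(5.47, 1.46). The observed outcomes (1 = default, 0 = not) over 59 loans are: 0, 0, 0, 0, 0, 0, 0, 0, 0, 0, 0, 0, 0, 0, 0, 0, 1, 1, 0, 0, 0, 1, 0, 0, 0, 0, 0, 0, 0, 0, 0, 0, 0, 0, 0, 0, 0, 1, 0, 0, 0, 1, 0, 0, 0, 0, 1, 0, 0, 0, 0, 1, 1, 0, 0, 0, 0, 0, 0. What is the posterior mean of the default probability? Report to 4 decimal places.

0.2043

The Beta prior is conjugate to a Binomial/Bernoulli likelihood; the update adds successes to α and failures to β.
Posterior: Beta(α+k, β+n−k) = Beta(5.47+8, 1.46+51) = Beta(13.47, 52.46).
Posterior mean = α/(α+β) = 13.47/65.93 = 0.2043.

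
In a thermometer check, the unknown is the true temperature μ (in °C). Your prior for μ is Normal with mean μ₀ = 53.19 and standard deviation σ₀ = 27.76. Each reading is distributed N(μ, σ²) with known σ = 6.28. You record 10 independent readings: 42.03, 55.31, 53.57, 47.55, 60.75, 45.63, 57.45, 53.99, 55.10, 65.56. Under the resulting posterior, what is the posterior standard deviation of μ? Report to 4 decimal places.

1.9808

For Normal data with known variance σ², a Normal(μ₀, σ₀²) prior on μ is conjugate. Posterior precision = 1/σ₀² + n/σ²; posterior mean is the precision-weighted average of μ₀ and x̄.
σ₀² = 27.76² = 770.6176, σ² = 6.28² = 39.4384; σ² + n·σ₀² = 39.4384 + 10·770.6176 = 7745.6144.
Posterior precision = 1/σ₀² + n/σ² = 1/770.6176 + 10/39.4384 = (σ² + n·σ₀²)/(σ₀²σ²) = 7745.6144/(770.6176·39.4384); posterior variance σₙ² = σ₀²σ²/(σ² + n·σ₀²) = 770.6176·39.4384/7745.6144 = 3.923759.
Posterior SD = √σₙ² = √(770.6176·39.4384/7745.6144) = 1.9808.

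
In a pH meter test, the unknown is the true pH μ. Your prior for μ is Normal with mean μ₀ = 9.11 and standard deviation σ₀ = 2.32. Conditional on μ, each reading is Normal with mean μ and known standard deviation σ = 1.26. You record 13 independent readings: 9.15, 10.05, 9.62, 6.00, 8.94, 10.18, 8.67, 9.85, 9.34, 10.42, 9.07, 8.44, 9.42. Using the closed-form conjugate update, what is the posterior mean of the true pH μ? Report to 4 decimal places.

9.1642

For Normal data with known variance σ², a Normal(μ₀, σ₀²) prior on μ is conjugate. Posterior precision = 1/σ₀² + n/σ²; posterior mean is the precision-weighted average of μ₀ and x̄.
Σxᵢ = 9.15 + 10.05 + 9.62 + 6.00 + 8.94 + 10.18 + 8.67 + 9.85 + 9.34 + 10.42 + 9.07 + 8.44 + 9.42 = 119.15, so n·x̄ = 119.15.
σ₀² = 2.32² = 5.3824, σ² = 1.26² = 1.5876; σ² + n·σ₀² = 1.5876 + 13·5.3824 = 71.5588.
Posterior mean = (μ₀/σ₀² + n·x̄/σ²)/(1/σ₀² + n/σ²) = (σ²·μ₀ + σ₀²·n·x̄)/(σ² + n·σ₀²) = (1.5876·9.11 + 5.3824·119.15)/71.5588 = 655.775996/71.5588 = 9.1642.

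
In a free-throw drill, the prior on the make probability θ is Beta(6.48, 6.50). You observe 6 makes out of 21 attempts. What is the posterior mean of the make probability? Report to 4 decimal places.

The Beta prior is conjugate to a Binomial/Bernoulli likelihood; the update adds successes to α and failures to β.
Posterior: Beta(α+k, β+n−k) = Beta(6.48+6, 6.50+15) = Beta(12.48, 21.50).
Posterior mean = α/(α+β) = 12.48/33.98 = 0.3673.

0.3673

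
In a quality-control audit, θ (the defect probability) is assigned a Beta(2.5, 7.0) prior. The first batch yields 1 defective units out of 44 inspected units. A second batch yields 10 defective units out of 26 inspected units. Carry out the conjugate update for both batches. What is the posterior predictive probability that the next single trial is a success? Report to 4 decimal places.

0.1698

The Beta prior is conjugate to a Binomial/Bernoulli likelihood; the update adds successes to α and failures to β.
After batch 1: Beta(2.5+1, 7.0+43) = Beta(3.5, 50.0).
After batch 2: Beta(3.5+10, 50.0+16) = Beta(13.5, 66.0).
For a single future Bernoulli trial, P(success | data) = α/(α+β) = 0.1698.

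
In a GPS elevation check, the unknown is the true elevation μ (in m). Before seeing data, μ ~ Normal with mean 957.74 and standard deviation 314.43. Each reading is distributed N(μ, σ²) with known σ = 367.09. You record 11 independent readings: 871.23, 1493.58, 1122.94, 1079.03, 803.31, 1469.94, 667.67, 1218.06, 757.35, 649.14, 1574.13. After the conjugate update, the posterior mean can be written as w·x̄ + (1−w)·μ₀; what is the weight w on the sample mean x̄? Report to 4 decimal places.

0.8898

For Normal data with known variance σ², a Normal(μ₀, σ₀²) prior on μ is conjugate. Posterior precision = 1/σ₀² + n/σ²; posterior mean is the precision-weighted average of μ₀ and x̄.
σ₀² = 314.43² = 98866.2249, σ² = 367.09² = 134755.0681. Prior precision 1/σ₀² = 1/98866.2249; data precision n/σ² = 11/134755.0681.
w = (n/σ²)/(1/σ₀² + n/σ²) = n·σ₀²/(σ² + n·σ₀²) = 11·98866.2249/(134755.0681 + 11·98866.2249) = 1087528.4739/1222283.542 = 0.8898.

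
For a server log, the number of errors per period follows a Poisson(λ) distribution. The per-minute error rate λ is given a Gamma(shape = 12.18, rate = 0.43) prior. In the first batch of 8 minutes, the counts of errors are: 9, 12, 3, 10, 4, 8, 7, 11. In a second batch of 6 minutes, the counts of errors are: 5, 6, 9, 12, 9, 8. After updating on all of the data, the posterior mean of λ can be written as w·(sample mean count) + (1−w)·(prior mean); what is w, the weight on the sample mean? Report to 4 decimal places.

With a Gamma(shape α, rate β) prior, the Poisson likelihood is conjugate: the posterior is Gamma(α + ΣXᵢ, β + n).
Total number of minutes: n = 8 + 6 = 14.
Posterior mean = (α₀+S)/(β₀+n) = [n/(β₀+n)]·(S/n) + [β₀/(β₀+n)]·(α₀/β₀), so only n and β₀ enter the weight.
Weight on data w = n/(β₀+n) = 14/(0.43+14) = 14/14.43 = 0.9702.

0.9702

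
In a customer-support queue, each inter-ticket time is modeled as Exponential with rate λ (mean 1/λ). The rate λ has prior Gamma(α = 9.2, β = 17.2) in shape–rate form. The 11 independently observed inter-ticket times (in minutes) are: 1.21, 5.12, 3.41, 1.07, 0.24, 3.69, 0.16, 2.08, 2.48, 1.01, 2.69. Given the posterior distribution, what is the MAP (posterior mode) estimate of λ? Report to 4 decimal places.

With a Gamma(shape α, rate β) prior on the exponential rate λ, the posterior after n observations with total T = Σxᵢ is Gamma(α+n, β+T).
Sum of observations T = 23.16 minutes; n = 11.
Posterior: Gamma(9.2+11, 17.2+23.16) = Gamma(20.2, 40.36).
Mode = (α−1)/β = 0.4757.

0.4757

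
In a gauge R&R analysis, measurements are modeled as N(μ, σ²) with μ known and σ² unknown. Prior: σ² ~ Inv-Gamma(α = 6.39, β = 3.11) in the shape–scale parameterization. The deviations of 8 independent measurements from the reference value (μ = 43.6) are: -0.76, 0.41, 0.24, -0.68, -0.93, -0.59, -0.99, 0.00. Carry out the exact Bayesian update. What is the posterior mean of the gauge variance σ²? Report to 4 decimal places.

0.5154

With known mean μ and an Inverse-Gamma(α, β) prior on σ², the Normal likelihood is conjugate: posterior is Inv-Gamma(α + n/2, β + Σ(xᵢ−μ)²/2).
Σ(xᵢ−μ)² = (-0.76)² + (0.41)² + (0.24)² + (-0.68)² + (-0.93)² + (-0.59)² + (-0.99)² + (0.00)² = 3.4588.
Posterior: Inv-Gamma(6.39 + 8/2, 3.11 + 3.4588/2) = Inv-Gamma(10.39, 4.83940).
E[σ²|data] = β/(α−1) = 4.83940/9.39 = 0.5154.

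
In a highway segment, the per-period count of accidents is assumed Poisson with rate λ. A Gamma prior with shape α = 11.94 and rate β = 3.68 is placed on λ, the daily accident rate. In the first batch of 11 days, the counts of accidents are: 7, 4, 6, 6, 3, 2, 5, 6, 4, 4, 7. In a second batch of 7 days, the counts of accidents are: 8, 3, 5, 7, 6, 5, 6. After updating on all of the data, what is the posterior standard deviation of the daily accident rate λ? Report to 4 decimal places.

With a Gamma(shape α, rate β) prior, the Poisson likelihood is conjugate: the posterior is Gamma(α + ΣXᵢ, β + n).
Batch 1: sum of counts S = 54 over n = 11 days.
After batch 1: Gamma(α+S, β+n) = Gamma(11.94+54, 3.68+11) = Gamma(65.94, 14.68).
Batch 2: sum of counts S = 40 over n = 7 days.
After batch 2: Gamma(α+S, β+n) = Gamma(65.94+40, 14.68+7) = Gamma(105.94, 21.68).
SD = √α/β = √105.94/21.68 = 0.4748.

0.4748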